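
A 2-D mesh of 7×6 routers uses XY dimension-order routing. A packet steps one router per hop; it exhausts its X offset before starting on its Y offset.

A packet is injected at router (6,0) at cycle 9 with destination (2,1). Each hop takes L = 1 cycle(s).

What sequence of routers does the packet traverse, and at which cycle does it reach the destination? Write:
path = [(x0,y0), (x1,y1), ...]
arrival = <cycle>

path = [(6,0), (5,0), (4,0), (3,0), (2,0), (2,1)]
arrival = 14

t=9: at (6,0)
t=10: at (5,0) after W
t=11: at (4,0) after W
t=12: at (3,0) after W
t=13: at (2,0) after W
t=14: at (2,1) after N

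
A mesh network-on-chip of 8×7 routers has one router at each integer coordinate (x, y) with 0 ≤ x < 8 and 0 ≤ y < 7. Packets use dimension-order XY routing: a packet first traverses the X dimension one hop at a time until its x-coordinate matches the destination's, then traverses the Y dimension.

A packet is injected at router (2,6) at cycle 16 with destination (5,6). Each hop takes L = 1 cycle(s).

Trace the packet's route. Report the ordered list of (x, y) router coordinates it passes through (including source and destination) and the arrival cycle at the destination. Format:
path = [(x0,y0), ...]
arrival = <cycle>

t=16: at (2,6)
t=17: at (3,6) after E
t=18: at (4,6) after E
t=19: at (5,6) after E

path = [(2,6), (3,6), (4,6), (5,6)]
arrival = 19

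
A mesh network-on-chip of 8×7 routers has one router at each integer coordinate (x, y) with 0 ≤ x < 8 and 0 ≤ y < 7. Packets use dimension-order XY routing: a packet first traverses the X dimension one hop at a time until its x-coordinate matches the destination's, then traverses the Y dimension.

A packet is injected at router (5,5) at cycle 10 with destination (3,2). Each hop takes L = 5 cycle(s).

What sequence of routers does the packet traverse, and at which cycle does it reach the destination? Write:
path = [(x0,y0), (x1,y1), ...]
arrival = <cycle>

hop 0: (5,5) @ cyc 10
hop 1: (4,5) @ cyc 15  [W]
hop 2: (3,5) @ cyc 20  [W]
hop 3: (3,4) @ cyc 25  [S]
hop 4: (3,3) @ cyc 30  [S]
hop 5: (3,2) @ cyc 35  [S]

path = [(5,5), (4,5), (3,5), (3,4), (3,3), (3,2)]
arrival = 35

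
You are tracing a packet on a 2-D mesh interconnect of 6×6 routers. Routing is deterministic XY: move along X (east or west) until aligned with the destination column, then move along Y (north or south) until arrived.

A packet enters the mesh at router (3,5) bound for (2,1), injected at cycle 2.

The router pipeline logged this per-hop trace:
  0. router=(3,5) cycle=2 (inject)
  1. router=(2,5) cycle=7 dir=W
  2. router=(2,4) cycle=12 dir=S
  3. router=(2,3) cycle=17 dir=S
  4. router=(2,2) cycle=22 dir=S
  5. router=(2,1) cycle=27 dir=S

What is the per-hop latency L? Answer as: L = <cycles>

L = 5

cyc[1] − cyc[0] = 7 − 2 = 5.
Each hop adds L, hence L = 5.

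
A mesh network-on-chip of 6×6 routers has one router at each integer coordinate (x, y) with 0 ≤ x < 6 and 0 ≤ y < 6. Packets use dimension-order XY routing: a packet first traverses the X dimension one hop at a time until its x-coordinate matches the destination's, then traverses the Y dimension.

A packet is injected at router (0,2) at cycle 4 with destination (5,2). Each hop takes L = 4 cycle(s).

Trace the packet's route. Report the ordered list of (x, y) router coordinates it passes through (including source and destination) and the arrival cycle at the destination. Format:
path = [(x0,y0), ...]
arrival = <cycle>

t=4: at (0,2)
t=8: at (1,2) after E
t=12: at (2,2) after E
t=16: at (3,2) after E
t=20: at (4,2) after E
t=24: at (5,2) after E

path = [(0,2), (1,2), (2,2), (3,2), (4,2), (5,2)]
arrival = 24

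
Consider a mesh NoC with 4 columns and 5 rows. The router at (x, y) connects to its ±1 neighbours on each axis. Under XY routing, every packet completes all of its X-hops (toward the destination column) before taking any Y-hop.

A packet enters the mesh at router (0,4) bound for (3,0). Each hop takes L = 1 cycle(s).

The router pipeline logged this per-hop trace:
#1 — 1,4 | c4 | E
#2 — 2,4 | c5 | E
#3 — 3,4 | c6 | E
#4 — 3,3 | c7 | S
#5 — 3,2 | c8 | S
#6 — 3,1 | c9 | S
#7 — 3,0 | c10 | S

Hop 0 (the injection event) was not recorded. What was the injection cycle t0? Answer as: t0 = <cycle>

The first recorded entry is hop 1 at cycle 4.
Subtract one hop: t0 = 4 − 1 = 3.

t0 = 3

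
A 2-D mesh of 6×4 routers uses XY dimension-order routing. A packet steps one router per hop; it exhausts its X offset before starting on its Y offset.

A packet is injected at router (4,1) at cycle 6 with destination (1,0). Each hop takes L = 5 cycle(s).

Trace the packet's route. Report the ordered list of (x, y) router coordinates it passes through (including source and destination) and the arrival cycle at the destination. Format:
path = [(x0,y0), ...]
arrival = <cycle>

path = [(4,1), (3,1), (2,1), (1,1), (1,0)]
arrival = 26

  0. router=(4,1) cycle=6 (inject)
  1. router=(3,1) cycle=11 dir=W
  2. router=(2,1) cycle=16 dir=W
  3. router=(1,1) cycle=21 dir=W
  4. router=(1,0) cycle=26 dir=S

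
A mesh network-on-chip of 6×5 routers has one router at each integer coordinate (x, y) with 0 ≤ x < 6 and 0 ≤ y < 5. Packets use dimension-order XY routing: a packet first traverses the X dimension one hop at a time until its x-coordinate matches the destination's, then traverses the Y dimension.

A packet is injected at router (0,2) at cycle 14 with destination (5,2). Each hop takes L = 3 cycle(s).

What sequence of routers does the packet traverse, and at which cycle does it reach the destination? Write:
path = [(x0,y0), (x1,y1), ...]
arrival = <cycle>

path = [(0,2), (1,2), (2,2), (3,2), (4,2), (5,2)]
arrival = 29

[0] x=0 y=2 t=14
[1] x=1 y=2 t=17 →E
[2] x=2 y=2 t=20 →E
[3] x=3 y=2 t=23 →E
[4] x=4 y=2 t=26 →E
[5] x=5 y=2 t=29 →E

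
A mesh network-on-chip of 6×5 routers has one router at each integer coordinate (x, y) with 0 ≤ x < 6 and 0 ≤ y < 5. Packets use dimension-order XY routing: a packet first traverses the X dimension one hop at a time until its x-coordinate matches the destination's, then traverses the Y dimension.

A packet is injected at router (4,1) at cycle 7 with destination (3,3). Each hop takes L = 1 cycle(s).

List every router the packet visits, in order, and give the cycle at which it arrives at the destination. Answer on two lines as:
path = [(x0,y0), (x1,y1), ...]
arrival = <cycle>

src (4,1)  cyc=7
W→(3,1)  cyc=8
N→(3,2)  cyc=9
N→(3,3)  cyc=10

path = [(4,1), (3,1), (3,2), (3,3)]
arrival = 10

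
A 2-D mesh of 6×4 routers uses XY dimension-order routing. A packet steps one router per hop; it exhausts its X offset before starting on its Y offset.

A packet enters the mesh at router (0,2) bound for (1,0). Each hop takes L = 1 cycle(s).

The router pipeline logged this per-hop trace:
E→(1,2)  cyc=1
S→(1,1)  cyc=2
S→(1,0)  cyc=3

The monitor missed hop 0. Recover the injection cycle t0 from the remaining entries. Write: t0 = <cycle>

t0 = 0

Hop 1 reached at cycle 1; hop k is at t0 + k·L.
t0 = cyc[1] − L = 1 − 1 = 0.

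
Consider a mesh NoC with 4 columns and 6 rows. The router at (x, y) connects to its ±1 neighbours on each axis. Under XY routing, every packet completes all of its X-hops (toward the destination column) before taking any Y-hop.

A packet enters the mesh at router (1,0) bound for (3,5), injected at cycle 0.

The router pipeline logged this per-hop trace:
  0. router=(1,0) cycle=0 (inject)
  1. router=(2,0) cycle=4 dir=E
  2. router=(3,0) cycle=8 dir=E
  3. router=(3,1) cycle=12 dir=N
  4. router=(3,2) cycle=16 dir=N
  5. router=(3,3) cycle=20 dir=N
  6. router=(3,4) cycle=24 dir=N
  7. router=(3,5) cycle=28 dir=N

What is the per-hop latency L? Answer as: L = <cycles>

Between hops 0 and 1 the cycle counter advances 4 − 0 = 4.
Each hop adds L, hence L = 4.

L = 4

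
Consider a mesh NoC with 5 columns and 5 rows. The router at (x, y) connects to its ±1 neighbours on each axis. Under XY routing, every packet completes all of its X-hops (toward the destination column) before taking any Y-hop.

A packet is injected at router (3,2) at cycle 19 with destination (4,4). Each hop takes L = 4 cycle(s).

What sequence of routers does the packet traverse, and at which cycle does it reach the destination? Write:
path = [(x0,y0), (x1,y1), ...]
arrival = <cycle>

path = [(3,2), (4,2), (4,3), (4,4)]
arrival = 31

t=19: at (3,2)
t=23: at (4,2) after E
t=27: at (4,3) after N
t=31: at (4,4) after N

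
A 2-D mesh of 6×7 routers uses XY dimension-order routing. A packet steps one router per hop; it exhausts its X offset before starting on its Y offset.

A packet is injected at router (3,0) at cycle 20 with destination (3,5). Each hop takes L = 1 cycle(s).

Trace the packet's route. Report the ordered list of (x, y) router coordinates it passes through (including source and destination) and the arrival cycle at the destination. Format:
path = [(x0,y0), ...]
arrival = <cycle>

path = [(3,0), (3,1), (3,2), (3,3), (3,4), (3,5)]
arrival = 25

src (3,0)  cyc=20
N→(3,1)  cyc=21
N→(3,2)  cyc=22
N→(3,3)  cyc=23
N→(3,4)  cyc=24
N→(3,5)  cyc=25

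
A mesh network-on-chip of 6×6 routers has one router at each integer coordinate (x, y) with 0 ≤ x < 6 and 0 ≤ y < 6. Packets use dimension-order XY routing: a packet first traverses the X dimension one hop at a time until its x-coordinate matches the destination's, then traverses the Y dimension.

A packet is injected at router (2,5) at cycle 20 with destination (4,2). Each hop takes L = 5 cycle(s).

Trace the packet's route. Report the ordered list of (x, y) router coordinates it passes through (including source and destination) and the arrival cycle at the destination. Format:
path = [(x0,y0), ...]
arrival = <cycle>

t=20: at (2,5)
t=25: at (3,5) after E
t=30: at (4,5) after E
t=35: at (4,4) after S
t=40: at (4,3) after S
t=45: at (4,2) after S

path = [(2,5), (3,5), (4,5), (4,4), (4,3), (4,2)]
arrival = 45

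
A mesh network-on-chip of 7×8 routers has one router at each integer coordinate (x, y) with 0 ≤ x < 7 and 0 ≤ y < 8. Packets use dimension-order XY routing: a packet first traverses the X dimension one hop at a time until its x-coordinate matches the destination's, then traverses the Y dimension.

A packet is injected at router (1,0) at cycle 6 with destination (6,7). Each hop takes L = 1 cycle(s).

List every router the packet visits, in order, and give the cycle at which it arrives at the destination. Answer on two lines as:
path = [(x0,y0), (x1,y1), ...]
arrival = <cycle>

path = [(1,0), (2,0), (3,0), (4,0), (5,0), (6,0), (6,1), (6,2), (6,3), (6,4), (6,5), (6,6), (6,7)]
arrival = 18

t=6: at (1,0)
t=7: at (2,0) after E
t=8: at (3,0) after E
t=9: at (4,0) after E
t=10: at (5,0) after E
t=11: at (6,0) after E
t=12: at (6,1) after N
t=13: at (6,2) after N
t=14: at (6,3) after N
t=15: at (6,4) after N
t=16: at (6,5) after N
t=17: at (6,6) after N
t=18: at (6,7) after N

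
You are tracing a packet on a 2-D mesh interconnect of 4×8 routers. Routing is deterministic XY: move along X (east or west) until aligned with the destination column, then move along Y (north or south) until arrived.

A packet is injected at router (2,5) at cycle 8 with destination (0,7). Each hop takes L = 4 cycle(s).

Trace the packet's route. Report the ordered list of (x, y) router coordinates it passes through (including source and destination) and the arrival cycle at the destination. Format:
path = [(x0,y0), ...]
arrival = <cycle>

  0. router=(2,5) cycle=8 (inject)
  1. router=(1,5) cycle=12 dir=W
  2. router=(0,5) cycle=16 dir=W
  3. router=(0,6) cycle=20 dir=N
  4. router=(0,7) cycle=24 dir=N

path = [(2,5), (1,5), (0,5), (0,6), (0,7)]
arrival = 24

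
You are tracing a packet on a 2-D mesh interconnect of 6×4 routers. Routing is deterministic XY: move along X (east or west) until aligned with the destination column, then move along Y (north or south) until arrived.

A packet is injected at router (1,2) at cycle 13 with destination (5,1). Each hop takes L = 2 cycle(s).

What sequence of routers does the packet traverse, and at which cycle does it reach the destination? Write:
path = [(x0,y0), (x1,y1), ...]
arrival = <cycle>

path = [(1,2), (2,2), (3,2), (4,2), (5,2), (5,1)]
arrival = 23

hop 0: (1,2) @ cyc 13
hop 1: (2,2) @ cyc 15  [E]
hop 2: (3,2) @ cyc 17  [E]
hop 3: (4,2) @ cyc 19  [E]
hop 4: (5,2) @ cyc 21  [E]
hop 5: (5,1) @ cyc 23  [S]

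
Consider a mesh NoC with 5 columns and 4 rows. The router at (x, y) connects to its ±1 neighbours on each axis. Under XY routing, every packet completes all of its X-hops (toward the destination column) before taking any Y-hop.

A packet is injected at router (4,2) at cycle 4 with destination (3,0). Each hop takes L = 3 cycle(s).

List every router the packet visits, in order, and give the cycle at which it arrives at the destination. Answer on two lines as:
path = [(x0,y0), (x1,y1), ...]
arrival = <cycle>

src (4,2)  cyc=4
W→(3,2)  cyc=7
S→(3,1)  cyc=10
S→(3,0)  cyc=13

path = [(4,2), (3,2), (3,1), (3,0)]
arrival = 13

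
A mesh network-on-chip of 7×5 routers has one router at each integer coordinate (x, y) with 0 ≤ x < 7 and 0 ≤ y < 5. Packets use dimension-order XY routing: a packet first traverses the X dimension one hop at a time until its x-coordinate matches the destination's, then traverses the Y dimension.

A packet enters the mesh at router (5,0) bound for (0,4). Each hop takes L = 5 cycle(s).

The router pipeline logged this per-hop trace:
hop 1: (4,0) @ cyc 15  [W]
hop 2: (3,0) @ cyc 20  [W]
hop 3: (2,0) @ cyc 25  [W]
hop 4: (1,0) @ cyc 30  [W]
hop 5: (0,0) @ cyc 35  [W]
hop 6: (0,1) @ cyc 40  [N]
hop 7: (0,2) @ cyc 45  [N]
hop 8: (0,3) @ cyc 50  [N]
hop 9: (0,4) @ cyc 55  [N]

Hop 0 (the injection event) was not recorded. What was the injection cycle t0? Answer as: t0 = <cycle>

t0 = 10

cyc[1] = 15 and cyc[k] = t0 + k·L for every k.
Subtract one hop: t0 = 15 − 5 = 10.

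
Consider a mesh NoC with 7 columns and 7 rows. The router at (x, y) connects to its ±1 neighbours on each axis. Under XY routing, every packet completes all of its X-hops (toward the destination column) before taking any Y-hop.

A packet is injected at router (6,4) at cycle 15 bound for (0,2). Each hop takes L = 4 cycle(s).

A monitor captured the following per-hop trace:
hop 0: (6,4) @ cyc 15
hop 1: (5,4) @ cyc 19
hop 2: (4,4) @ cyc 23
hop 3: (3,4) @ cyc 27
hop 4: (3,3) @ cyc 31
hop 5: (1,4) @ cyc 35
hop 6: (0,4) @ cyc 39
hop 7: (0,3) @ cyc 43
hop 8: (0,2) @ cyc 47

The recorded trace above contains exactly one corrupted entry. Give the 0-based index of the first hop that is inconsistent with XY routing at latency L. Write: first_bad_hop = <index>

check 1→ d=(-1,0) cyc+4: ok
check 2→ d=(-1,0) cyc+4: ok
check 3→ d=(-1,0) cyc+4: ok
check 4→ d=(0,-1) cyc+4: BAD: Y-move but x=3≠0

first_bad_hop = 4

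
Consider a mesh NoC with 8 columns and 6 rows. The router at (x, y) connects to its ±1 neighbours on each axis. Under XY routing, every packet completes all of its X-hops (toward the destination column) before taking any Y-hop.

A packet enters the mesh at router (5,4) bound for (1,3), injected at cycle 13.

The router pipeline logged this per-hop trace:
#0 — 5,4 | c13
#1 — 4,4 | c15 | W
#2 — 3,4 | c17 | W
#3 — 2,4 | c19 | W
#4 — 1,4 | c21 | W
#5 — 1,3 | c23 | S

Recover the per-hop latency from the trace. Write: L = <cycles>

L = 2

From hop 0 (13) to hop 1 (15): +2 cycles.
That increment is L by definition: L = 2.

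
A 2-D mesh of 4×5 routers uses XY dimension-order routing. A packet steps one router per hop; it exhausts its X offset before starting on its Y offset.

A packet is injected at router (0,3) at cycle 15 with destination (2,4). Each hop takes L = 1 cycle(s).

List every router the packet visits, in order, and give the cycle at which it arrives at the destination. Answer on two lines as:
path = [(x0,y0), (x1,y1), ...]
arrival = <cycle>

[0] x=0 y=3 t=15
[1] x=1 y=3 t=16 →E
[2] x=2 y=3 t=17 →E
[3] x=2 y=4 t=18 →N

path = [(0,3), (1,3), (2,3), (2,4)]
arrival = 18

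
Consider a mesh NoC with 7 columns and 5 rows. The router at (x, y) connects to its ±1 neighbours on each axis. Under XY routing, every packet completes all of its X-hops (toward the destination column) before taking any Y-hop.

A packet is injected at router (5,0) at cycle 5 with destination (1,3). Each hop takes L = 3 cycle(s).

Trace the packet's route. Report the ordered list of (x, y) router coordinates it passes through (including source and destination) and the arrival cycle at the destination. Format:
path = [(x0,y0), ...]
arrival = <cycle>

path = [(5,0), (4,0), (3,0), (2,0), (1,0), (1,1), (1,2), (1,3)]
arrival = 26

hop 0: (5,0) @ cyc 5
hop 1: (4,0) @ cyc 8  [W]
hop 2: (3,0) @ cyc 11  [W]
hop 3: (2,0) @ cyc 14  [W]
hop 4: (1,0) @ cyc 17  [W]
hop 5: (1,1) @ cyc 20  [N]
hop 6: (1,2) @ cyc 23  [N]
hop 7: (1,3) @ cyc 26  [N]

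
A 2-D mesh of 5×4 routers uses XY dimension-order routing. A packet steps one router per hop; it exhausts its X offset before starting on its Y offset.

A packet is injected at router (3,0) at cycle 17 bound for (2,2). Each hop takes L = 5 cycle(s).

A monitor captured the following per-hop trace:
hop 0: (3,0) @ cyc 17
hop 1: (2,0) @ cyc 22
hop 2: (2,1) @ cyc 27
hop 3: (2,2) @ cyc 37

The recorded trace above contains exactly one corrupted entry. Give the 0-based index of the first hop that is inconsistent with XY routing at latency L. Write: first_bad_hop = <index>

  1: Δx=-1 Δy=+0 Δt=5 [ok]
  2: Δx=+0 Δy=+1 Δt=5 [ok]
  3: Δx=+0 Δy=+1 Δt=10 [BAD: Δcyc=10≠L]

first_bad_hop = 3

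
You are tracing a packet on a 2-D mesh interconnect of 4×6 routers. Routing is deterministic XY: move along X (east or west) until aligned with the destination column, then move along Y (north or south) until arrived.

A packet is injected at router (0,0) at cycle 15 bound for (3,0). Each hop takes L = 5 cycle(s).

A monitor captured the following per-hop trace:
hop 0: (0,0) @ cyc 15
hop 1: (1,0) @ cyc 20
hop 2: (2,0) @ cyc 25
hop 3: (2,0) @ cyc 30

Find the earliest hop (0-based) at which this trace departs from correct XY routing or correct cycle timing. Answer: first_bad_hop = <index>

first_bad_hop = 3

[1] (+1,+0) / 5c ⇒ ok
[2] (+1,+0) / 5c ⇒ ok
[3] (+0,+0) / 5c ⇒ BAD: non-unit step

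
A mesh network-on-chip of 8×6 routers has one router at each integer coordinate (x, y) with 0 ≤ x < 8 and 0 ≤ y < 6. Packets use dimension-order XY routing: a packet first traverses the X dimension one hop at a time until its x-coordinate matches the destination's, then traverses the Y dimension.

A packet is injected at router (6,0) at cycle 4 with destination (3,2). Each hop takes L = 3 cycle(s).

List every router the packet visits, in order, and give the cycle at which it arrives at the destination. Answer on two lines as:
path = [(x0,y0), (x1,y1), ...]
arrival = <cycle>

  0. router=(6,0) cycle=4 (inject)
  1. router=(5,0) cycle=7 dir=W
  2. router=(4,0) cycle=10 dir=W
  3. router=(3,0) cycle=13 dir=W
  4. router=(3,1) cycle=16 dir=N
  5. router=(3,2) cycle=19 dir=N

path = [(6,0), (5,0), (4,0), (3,0), (3,1), (3,2)]
arrival = 19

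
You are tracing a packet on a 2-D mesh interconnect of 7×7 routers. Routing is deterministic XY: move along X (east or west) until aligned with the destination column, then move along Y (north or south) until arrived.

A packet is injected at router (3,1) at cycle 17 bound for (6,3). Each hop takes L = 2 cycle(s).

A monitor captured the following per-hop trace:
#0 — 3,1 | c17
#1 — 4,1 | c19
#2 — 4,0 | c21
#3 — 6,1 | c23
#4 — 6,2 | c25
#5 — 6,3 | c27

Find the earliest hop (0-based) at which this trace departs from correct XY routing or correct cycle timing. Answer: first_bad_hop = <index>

check 1→ d=(1,0) cyc+2: ok
check 2→ d=(0,-1) cyc+2: BAD: Y-move but x=4≠6

first_bad_hop = 2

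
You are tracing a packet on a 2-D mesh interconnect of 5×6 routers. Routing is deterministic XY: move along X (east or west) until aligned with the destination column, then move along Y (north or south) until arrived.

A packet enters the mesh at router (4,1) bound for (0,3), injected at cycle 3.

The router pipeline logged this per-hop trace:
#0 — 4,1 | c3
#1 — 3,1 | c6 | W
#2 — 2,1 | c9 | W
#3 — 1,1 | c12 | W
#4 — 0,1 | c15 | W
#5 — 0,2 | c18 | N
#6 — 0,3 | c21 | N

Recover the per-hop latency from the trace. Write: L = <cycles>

Between hops 0 and 1 the cycle counter advances 6 − 3 = 3.
Per-hop latency L = Δcyc = 3.

L = 3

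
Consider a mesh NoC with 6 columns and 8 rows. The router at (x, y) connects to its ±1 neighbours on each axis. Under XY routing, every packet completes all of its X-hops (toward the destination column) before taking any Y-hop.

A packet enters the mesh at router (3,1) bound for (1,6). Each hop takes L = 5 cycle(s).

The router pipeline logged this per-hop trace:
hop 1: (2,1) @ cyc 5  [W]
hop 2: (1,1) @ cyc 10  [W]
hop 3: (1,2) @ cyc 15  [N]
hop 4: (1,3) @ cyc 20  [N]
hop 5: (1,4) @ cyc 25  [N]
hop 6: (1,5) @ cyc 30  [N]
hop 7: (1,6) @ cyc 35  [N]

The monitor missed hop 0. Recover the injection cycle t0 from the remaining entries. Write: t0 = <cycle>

t0 = 0

cyc[1] = 5 and cyc[k] = t0 + k·L for every k.
t0 = cyc[1] − L = 5 − 5 = 0.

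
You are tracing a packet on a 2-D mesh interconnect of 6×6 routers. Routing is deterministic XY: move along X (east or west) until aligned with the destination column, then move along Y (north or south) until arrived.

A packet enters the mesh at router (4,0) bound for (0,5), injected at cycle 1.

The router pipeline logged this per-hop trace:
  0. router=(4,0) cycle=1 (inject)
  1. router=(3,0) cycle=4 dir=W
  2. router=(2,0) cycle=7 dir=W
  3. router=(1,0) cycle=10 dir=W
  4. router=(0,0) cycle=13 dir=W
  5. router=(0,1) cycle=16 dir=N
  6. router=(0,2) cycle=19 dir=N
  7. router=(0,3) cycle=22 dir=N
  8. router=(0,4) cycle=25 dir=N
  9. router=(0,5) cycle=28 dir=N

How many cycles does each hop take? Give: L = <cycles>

L = 3

cyc[1] − cyc[0] = 4 − 1 = 3.
That increment is L by definition: L = 3.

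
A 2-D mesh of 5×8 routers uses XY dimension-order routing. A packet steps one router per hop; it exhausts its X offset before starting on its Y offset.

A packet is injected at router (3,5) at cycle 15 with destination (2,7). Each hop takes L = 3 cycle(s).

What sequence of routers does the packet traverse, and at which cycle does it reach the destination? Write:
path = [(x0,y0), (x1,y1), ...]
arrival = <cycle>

path = [(3,5), (2,5), (2,6), (2,7)]
arrival = 24

t=15: at (3,5)
t=18: at (2,5) after W
t=21: at (2,6) after N
t=24: at (2,7) after N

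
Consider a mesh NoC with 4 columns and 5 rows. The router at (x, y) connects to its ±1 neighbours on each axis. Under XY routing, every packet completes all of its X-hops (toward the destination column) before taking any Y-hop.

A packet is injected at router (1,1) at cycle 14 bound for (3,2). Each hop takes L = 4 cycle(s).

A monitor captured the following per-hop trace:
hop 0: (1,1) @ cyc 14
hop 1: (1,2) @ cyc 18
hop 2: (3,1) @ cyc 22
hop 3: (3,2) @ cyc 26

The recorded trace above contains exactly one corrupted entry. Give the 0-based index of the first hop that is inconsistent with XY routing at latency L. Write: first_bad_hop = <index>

check 1→ d=(0,1) cyc+4: BAD: Y-move but x=1≠3

first_bad_hop = 1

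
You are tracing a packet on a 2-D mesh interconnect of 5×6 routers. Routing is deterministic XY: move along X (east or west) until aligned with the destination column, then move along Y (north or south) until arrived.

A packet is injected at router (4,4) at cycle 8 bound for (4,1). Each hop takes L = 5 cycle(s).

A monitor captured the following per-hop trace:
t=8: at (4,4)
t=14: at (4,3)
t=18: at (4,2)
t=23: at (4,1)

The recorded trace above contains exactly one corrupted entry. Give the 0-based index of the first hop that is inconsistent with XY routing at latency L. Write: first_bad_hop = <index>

hop 1: step (+0,-1), +6 cyc — BAD: Δcyc=6≠L

first_bad_hop = 1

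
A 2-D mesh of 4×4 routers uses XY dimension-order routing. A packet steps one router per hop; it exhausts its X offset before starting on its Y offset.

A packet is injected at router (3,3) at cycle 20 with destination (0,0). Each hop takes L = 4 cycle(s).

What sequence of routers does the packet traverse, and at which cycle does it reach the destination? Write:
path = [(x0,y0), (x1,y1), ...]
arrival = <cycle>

path = [(3,3), (2,3), (1,3), (0,3), (0,2), (0,1), (0,0)]
arrival = 44

[0] x=3 y=3 t=20
[1] x=2 y=3 t=24 →W
[2] x=1 y=3 t=28 →W
[3] x=0 y=3 t=32 →W
[4] x=0 y=2 t=36 →S
[5] x=0 y=1 t=40 →S
[6] x=0 y=0 t=44 →S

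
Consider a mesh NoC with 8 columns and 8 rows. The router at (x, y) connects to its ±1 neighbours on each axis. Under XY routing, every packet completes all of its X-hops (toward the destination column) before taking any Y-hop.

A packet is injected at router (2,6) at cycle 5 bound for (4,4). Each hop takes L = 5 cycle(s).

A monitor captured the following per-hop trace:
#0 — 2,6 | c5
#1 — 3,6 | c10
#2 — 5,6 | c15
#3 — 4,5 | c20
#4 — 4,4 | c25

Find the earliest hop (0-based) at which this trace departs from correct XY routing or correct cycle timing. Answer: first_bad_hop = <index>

[1] (+1,+0) / 5c ⇒ ok
[2] (+2,+0) / 5c ⇒ BAD: non-unit step

first_bad_hop = 2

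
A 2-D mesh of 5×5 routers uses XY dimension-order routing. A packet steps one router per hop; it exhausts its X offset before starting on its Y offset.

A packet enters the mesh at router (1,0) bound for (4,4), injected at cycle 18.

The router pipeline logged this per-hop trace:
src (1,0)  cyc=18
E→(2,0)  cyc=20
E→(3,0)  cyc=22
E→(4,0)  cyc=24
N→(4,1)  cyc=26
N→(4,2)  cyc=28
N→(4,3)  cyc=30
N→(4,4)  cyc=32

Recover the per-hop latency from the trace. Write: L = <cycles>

Δcyc across hop 0→1: 20 − 18 = 2.
Per-hop latency L = Δcyc = 2.

L = 2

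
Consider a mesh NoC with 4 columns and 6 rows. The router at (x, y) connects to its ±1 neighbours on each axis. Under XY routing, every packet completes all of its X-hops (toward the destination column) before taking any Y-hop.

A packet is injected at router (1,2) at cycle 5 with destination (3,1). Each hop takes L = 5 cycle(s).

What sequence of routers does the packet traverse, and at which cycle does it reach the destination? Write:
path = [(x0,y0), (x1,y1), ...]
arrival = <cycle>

hop 0: (1,2) @ cyc 5
hop 1: (2,2) @ cyc 10  [E]
hop 2: (3,2) @ cyc 15  [E]
hop 3: (3,1) @ cyc 20  [S]

path = [(1,2), (2,2), (3,2), (3,1)]
arrival = 20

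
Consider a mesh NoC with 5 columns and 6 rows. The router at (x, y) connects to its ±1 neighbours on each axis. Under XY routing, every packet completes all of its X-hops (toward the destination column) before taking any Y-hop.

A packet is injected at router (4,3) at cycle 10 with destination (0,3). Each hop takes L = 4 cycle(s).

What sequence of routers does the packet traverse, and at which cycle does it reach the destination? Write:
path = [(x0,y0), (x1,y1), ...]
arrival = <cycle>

path = [(4,3), (3,3), (2,3), (1,3), (0,3)]
arrival = 26

hop 0: (4,3) @ cyc 10
hop 1: (3,3) @ cyc 14  [W]
hop 2: (2,3) @ cyc 18  [W]
hop 3: (1,3) @ cyc 22  [W]
hop 4: (0,3) @ cyc 26  [W]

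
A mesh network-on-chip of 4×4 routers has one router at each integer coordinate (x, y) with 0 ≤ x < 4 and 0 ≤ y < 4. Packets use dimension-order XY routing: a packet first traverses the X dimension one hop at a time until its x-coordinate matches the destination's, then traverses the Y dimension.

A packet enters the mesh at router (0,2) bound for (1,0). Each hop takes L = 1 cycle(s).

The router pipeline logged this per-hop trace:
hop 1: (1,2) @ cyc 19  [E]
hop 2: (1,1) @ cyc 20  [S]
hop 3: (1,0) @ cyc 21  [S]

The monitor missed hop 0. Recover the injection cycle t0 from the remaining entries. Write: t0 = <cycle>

t0 = 18

cyc[1] = 19 and cyc[k] = t0 + k·L for every k.
So t0 = 19 − 1·1 = 18.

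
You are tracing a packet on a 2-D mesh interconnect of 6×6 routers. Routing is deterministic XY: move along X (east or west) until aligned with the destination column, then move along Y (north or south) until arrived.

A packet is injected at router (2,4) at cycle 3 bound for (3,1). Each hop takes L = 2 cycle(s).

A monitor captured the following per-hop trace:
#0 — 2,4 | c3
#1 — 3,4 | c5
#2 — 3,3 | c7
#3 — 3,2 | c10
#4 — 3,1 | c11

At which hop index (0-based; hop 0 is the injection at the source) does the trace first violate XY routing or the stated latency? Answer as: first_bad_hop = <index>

first_bad_hop = 3

  1: Δx=+1 Δy=+0 Δt=2 [ok]
  2: Δx=+0 Δy=-1 Δt=2 [ok]
  3: Δx=+0 Δy=-1 Δt=3 [BAD: Δcyc=3≠L]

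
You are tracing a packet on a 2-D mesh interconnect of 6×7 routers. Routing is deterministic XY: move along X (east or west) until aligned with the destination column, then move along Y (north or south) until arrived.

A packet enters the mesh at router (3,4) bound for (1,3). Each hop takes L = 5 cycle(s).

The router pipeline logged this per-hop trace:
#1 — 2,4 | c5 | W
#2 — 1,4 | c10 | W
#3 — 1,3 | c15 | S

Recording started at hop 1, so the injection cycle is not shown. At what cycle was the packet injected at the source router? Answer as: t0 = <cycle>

cyc[1] = 5 and cyc[k] = t0 + k·L for every k.
Therefore t0 = 5 − L = 0.

t0 = 0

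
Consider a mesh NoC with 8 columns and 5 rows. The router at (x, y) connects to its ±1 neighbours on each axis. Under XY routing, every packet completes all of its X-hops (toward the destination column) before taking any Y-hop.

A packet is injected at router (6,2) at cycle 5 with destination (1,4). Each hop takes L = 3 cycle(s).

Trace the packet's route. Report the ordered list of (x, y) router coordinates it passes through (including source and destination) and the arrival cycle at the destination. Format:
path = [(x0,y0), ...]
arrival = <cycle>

path = [(6,2), (5,2), (4,2), (3,2), (2,2), (1,2), (1,3), (1,4)]
arrival = 26

src (6,2)  cyc=5
W→(5,2)  cyc=8
W→(4,2)  cyc=11
W→(3,2)  cyc=14
W→(2,2)  cyc=17
W→(1,2)  cyc=20
N→(1,3)  cyc=23
N→(1,4)  cyc=26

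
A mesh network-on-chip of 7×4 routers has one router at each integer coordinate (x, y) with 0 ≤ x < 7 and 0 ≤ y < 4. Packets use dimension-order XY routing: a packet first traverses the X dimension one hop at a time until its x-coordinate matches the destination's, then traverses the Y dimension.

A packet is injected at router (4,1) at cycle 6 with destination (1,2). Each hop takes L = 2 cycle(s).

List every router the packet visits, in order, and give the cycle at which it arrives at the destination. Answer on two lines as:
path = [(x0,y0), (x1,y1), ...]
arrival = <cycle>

path = [(4,1), (3,1), (2,1), (1,1), (1,2)]
arrival = 14

  0. router=(4,1) cycle=6 (inject)
  1. router=(3,1) cycle=8 dir=W
  2. router=(2,1) cycle=10 dir=W
  3. router=(1,1) cycle=12 dir=W
  4. router=(1,2) cycle=14 dir=N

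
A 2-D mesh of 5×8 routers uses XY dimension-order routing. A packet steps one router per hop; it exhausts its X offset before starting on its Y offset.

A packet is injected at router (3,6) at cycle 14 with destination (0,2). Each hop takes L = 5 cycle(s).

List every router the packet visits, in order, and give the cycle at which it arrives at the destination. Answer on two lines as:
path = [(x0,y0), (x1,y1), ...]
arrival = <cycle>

path = [(3,6), (2,6), (1,6), (0,6), (0,5), (0,4), (0,3), (0,2)]
arrival = 49

#0 — 3,6 | c14
#1 — 2,6 | c19 | W
#2 — 1,6 | c24 | W
#3 — 0,6 | c29 | W
#4 — 0,5 | c34 | S
#5 — 0,4 | c39 | S
#6 — 0,3 | c44 | S
#7 — 0,2 | c49 | S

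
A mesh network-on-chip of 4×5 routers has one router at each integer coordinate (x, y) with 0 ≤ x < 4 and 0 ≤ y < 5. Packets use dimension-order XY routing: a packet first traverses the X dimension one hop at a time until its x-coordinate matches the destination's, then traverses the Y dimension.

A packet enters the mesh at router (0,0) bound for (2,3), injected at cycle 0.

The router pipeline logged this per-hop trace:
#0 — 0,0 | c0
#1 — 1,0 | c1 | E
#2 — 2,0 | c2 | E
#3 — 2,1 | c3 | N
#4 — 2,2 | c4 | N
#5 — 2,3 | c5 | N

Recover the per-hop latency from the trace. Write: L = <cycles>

Δcyc across hop 0→1: 1 − 0 = 1.
One hop costs L cycles, so L = 1.

L = 1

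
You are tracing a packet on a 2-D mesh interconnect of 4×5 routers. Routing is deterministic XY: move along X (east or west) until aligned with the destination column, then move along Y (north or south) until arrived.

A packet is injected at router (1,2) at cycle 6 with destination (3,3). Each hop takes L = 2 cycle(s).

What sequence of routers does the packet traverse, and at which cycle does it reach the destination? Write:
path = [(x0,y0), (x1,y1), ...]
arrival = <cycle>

path = [(1,2), (2,2), (3,2), (3,3)]
arrival = 12

[0] x=1 y=2 t=6
[1] x=2 y=2 t=8 →E
[2] x=3 y=2 t=10 →E
[3] x=3 y=3 t=12 →N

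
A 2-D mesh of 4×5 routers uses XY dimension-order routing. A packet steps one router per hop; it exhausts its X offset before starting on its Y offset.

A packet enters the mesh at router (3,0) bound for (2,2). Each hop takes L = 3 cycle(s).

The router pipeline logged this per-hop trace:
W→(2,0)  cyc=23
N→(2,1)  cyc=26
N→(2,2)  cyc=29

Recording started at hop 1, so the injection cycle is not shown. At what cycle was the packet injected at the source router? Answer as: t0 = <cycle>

The first recorded entry is hop 1 at cycle 23.
Therefore t0 = 23 − L = 20.

t0 = 20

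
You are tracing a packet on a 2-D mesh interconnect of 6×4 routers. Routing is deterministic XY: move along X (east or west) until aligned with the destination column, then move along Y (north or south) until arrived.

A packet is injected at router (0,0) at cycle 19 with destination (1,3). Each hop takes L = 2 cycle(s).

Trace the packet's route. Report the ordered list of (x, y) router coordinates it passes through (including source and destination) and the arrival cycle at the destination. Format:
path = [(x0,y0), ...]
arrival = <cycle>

path = [(0,0), (1,0), (1,1), (1,2), (1,3)]
arrival = 27

#0 — 0,0 | c19
#1 — 1,0 | c21 | E
#2 — 1,1 | c23 | N
#3 — 1,2 | c25 | N
#4 — 1,3 | c27 | N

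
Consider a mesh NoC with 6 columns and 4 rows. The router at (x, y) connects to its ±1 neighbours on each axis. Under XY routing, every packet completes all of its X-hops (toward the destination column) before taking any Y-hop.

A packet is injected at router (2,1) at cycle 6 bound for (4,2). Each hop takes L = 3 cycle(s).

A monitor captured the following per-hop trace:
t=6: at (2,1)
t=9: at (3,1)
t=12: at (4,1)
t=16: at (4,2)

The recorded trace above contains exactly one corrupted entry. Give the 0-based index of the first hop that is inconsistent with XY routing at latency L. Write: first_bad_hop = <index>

first_bad_hop = 3

hop 1: step (+1,+0), +3 cyc — ok
hop 2: step (+1,+0), +3 cyc — ok
hop 3: step (+0,+1), +4 cyc — BAD: Δcyc=4≠L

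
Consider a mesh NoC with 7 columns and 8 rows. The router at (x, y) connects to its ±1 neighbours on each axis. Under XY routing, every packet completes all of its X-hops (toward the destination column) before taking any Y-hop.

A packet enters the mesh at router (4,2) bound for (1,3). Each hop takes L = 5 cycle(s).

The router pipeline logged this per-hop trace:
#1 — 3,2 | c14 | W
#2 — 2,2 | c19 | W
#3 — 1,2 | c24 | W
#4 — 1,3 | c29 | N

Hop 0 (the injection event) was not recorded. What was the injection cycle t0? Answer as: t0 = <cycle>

t0 = 9

cyc[1] = 14 and cyc[k] = t0 + k·L for every k.
So t0 = 14 − 1·5 = 9.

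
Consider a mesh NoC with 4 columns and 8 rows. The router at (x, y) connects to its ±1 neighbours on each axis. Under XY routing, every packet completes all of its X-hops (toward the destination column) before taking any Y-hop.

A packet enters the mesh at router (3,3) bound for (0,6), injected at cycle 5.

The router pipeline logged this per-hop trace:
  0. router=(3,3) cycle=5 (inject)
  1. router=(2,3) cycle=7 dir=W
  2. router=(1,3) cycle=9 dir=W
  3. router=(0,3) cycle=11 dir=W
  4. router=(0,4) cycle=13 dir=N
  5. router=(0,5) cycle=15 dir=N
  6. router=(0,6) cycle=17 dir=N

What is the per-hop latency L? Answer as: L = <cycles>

Δcyc across hop 0→1: 7 − 5 = 2.
Each hop adds L, hence L = 2.

L = 2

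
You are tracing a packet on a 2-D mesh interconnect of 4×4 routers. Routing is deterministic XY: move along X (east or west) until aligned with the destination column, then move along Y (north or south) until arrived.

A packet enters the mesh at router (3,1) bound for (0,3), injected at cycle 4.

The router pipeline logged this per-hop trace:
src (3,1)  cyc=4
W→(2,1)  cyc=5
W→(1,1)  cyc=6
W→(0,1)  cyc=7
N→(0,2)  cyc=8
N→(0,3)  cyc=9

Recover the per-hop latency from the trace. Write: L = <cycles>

From hop 0 (4) to hop 1 (5): +1 cycles.
That increment is L by definition: L = 1.

L = 1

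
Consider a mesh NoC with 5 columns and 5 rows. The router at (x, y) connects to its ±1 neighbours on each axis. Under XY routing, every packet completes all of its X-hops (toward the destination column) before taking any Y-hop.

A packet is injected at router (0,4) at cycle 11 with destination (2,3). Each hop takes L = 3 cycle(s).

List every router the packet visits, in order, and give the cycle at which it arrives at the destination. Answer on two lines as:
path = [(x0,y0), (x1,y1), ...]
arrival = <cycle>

path = [(0,4), (1,4), (2,4), (2,3)]
arrival = 20

  0. router=(0,4) cycle=11 (inject)
  1. router=(1,4) cycle=14 dir=E
  2. router=(2,4) cycle=17 dir=E
  3. router=(2,3) cycle=20 dir=S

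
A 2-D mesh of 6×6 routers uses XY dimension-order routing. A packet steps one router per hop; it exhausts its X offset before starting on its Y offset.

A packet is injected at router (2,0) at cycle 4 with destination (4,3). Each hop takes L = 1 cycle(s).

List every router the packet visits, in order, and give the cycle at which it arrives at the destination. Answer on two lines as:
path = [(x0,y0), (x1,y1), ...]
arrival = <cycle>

path = [(2,0), (3,0), (4,0), (4,1), (4,2), (4,3)]
arrival = 9

  0. router=(2,0) cycle=4 (inject)
  1. router=(3,0) cycle=5 dir=E
  2. router=(4,0) cycle=6 dir=E
  3. router=(4,1) cycle=7 dir=N
  4. router=(4,2) cycle=8 dir=N
  5. router=(4,3) cycle=9 dir=N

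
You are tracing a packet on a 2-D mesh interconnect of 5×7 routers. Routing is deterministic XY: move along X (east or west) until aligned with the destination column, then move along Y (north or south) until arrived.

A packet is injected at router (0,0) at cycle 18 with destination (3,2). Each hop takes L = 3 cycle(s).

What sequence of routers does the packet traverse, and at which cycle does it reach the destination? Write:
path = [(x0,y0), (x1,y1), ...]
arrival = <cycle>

path = [(0,0), (1,0), (2,0), (3,0), (3,1), (3,2)]
arrival = 33

  0. router=(0,0) cycle=18 (inject)
  1. router=(1,0) cycle=21 dir=E
  2. router=(2,0) cycle=24 dir=E
  3. router=(3,0) cycle=27 dir=E
  4. router=(3,1) cycle=30 dir=N
  5. router=(3,2) cycle=33 dir=N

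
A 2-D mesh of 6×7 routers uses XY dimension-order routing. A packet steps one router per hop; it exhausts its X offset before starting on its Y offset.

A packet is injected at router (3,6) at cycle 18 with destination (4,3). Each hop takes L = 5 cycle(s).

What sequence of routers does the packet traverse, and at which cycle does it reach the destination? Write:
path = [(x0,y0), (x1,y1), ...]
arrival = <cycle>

path = [(3,6), (4,6), (4,5), (4,4), (4,3)]
arrival = 38

#0 — 3,6 | c18
#1 — 4,6 | c23 | E
#2 — 4,5 | c28 | S
#3 — 4,4 | c33 | S
#4 — 4,3 | c38 | S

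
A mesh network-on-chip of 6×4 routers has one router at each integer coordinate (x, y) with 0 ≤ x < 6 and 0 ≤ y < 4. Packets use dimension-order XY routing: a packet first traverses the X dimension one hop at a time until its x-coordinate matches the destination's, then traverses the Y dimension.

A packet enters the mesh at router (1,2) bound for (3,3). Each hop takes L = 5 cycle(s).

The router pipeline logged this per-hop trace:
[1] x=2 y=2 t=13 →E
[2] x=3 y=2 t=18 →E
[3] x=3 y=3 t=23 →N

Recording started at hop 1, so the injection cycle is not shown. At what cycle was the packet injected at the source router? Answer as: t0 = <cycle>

Hop 1 reached at cycle 13; hop k is at t0 + k·L.
t0 = cyc[1] − L = 13 − 5 = 8.

t0 = 8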